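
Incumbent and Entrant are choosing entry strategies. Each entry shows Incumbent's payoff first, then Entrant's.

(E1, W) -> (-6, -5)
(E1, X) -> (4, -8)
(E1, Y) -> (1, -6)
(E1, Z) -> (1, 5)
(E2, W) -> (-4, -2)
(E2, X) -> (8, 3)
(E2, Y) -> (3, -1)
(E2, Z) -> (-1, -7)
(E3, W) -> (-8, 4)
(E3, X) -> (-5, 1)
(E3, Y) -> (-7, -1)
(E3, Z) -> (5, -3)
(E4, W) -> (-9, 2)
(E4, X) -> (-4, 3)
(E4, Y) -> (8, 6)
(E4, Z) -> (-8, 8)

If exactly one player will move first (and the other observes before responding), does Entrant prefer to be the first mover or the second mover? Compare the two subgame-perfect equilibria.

If Incumbent leads: Entrant's best replies are E1→Z, E2→X, E3→W, E4→Z; Incumbent's induced payoffs 1, 8, -8, -8; outcome (E2, X), payoffs (8, 3).
If Entrant leads: Incumbent's best replies are W→E2, X→E2, Y→E4, Z→E3; Entrant's induced payoffs -2, 3, 6, -3; outcome (E4, Y), payoffs (8, 6).
Entrant gets 6 moving first and 3 moving second, so Entrant prefers to move first.

first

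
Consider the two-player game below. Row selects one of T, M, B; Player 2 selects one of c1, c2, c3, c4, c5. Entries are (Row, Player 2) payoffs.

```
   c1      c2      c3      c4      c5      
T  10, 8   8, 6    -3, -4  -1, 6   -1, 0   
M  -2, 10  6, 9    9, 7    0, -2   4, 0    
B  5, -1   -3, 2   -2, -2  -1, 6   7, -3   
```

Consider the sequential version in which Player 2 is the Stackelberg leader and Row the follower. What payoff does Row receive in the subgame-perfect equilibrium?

Work backward from Row's decision.
- c1: Row compares 10, -2, 5 and picks T; Player 2 would get 8.
- c2: Row compares 8, 6, -3 and picks T; Player 2 would get 6.
- c3: Row compares -3, 9, -2 and picks M; Player 2 would get 7.
- c4: Row compares -1, 0, -1 and picks M; Player 2 would get -2.
- c5: Row compares -1, 4, 7 and picks B; Player 2 would get -3.
Player 2's induced payoffs are 8, 6, 7, -2, -3, so Player 2 commits to c1. Subgame-perfect outcome: (T, c1) with payoffs (10, 8).

10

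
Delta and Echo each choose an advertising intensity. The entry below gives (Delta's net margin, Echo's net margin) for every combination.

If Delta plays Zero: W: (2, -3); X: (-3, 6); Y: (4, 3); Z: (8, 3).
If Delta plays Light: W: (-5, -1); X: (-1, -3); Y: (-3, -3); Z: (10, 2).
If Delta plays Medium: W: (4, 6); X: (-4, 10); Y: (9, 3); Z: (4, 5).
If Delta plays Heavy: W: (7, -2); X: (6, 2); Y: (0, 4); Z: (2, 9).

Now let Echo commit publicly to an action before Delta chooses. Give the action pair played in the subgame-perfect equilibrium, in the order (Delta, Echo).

Solve by backward induction (Echo leads).
- W: Delta compares 2, -5, 4, 7 and picks Heavy; Echo would get -2.
- X: Delta compares -3, -1, -4, 6 and picks Heavy; Echo would get 2.
- Y: Delta compares 4, -3, 9, 0 and picks Medium; Echo would get 3.
- Z: Delta compares 8, 10, 4, 2 and picks Light; Echo would get 2.
Maximizing over -2, 2, 3, 2, Echo chooses Y. Subgame-perfect outcome: (Medium, Y) with payoffs (9, 3).

(Medium, Y)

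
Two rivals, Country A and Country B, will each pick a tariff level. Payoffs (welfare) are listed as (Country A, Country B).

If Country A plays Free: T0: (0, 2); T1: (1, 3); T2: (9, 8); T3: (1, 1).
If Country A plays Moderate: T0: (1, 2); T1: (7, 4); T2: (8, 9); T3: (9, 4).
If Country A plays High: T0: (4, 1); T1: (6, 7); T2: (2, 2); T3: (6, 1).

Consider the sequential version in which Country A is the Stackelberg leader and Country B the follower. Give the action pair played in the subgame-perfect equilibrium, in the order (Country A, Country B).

Solve by backward induction (Country A leads).
- Free: BR = T2, leader payoff 9.
- Moderate: BR = T2, leader payoff 8.
- High: BR = T1, leader payoff 6.
Maximizing over 9, 8, 6, Country A chooses Free. Subgame-perfect outcome: (Free, T2) with payoffs (9, 8).

(Free, T2)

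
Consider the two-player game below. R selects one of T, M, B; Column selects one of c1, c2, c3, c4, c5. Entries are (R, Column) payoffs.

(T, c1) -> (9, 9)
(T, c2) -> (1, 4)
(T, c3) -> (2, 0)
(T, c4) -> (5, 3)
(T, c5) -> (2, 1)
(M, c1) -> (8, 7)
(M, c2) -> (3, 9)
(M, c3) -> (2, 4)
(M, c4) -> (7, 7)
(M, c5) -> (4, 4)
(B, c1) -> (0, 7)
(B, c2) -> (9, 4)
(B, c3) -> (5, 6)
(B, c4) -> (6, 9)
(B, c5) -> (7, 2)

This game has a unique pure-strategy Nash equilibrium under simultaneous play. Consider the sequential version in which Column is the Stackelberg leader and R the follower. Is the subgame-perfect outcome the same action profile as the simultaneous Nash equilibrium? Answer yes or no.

yes

R best-responds to each possible Column move:
- c1 → R plays T (best of 9, 8, 0); Column gets 9.
- c2 → R plays B (best of 1, 3, 9); Column gets 4.
- c3 → R plays B (best of 2, 2, 5); Column gets 6.
- c4 → R plays M (best of 5, 7, 6); Column gets 7.
- c5 → R plays B (best of 2, 4, 7); Column gets 2.
Maximizing over 9, 4, 6, 7, 2, Column chooses c1. Subgame-perfect outcome: (T, c1) with payoffs (9, 9).
For the simultaneous game, intersect best replies.
R's best replies: c1→T; c2→B; c3→B; c4→M; c5→B.
Column's best replies: T→c1; M→c2; B→c4.
The unique mutual best reply is (T, c1), giving (9, 9).
Sequential outcome (T, c1) coincides with the Nash profile (T, c1).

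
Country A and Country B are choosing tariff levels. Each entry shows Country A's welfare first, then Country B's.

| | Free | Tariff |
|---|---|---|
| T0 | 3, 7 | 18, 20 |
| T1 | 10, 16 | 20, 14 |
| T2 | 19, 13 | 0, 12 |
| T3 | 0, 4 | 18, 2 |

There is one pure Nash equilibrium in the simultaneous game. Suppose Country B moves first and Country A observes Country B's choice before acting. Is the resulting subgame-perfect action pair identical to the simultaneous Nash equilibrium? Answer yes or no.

Solve by backward induction (Country B leads).
- Free → Country A plays T2 (best of 3, 10, 19, 0); Country B gets 13.
- Tariff → Country A plays T1 (best of 18, 20, 0, 18); Country B gets 14.
Among 13, 14, the best is 14 at Tariff. Subgame-perfect outcome: (T1, Tariff) with payoffs (20, 14).
Under simultaneous play:
Country A's best replies: Free→T2; Tariff→T1.
Country B's best replies: T0→Tariff; T1→Free; T2→Free; T3→Free.
Only (T2, Free) has each player best-responding; Nash payoffs (19, 13).
Sequential outcome (T1, Tariff) differs from the Nash profile (T2, Free).

no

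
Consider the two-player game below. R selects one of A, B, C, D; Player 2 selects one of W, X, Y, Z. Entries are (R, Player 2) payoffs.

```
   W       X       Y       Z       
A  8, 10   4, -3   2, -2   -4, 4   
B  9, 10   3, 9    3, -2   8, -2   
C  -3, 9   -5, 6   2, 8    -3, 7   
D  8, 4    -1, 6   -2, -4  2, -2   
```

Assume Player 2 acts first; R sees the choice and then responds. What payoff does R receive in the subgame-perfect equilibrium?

9

Backward induction with Player 2 moving first.
- W: R compares 8, 9, -3, 8 and picks B; Player 2 would get 10.
- X: R compares 4, 3, -5, -1 and picks A; Player 2 would get -3.
- Y: R compares 2, 3, 2, -2 and picks B; Player 2 would get -2.
- Z: R compares -4, 8, -3, 2 and picks B; Player 2 would get -2.
Player 2's induced payoffs are 10, -3, -2, -2, so Player 2 commits to W. Subgame-perfect outcome: (B, W) with payoffs (9, 10).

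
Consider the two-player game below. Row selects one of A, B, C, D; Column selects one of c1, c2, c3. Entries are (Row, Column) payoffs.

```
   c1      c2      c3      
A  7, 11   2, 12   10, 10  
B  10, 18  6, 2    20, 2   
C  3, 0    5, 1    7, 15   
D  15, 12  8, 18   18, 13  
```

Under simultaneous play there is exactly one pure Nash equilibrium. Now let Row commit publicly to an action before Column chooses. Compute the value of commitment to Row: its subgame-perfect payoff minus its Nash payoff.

2

Solve by backward induction (Row leads).
- A → Column plays c2 (best of 11, 12, 10); Row gets 2.
- B → Column plays c1 (best of 18, 2, 2); Row gets 10.
- C → Column plays c3 (best of 0, 1, 15); Row gets 7.
- D → Column plays c2 (best of 12, 18, 13); Row gets 8.
Among 2, 10, 7, 8, the best is 10 at B. Subgame-perfect outcome: (B, c1) with payoffs (10, 18).
Under simultaneous play:
Row's best replies: c1→D; c2→D; c3→B.
Column's best replies: A→c2; B→c1; C→c3; D→c2.
The unique mutual best reply is (D, c2), giving (8, 18).
Row's commitment gain: 10 − 8 = 2.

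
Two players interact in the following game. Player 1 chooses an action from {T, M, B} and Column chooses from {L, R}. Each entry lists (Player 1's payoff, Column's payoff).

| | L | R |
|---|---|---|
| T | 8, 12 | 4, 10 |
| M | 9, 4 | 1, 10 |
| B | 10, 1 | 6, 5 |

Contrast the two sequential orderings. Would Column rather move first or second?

second

If Player 1 leads: Column's best replies are T→L, M→R, B→R; Player 1's induced payoffs 8, 1, 6; outcome (T, L), payoffs (8, 12).
If Column leads: Player 1's best replies are L→B, R→B; Column's induced payoffs 1, 5; outcome (B, R), payoffs (6, 5).
Column gets 5 moving first and 12 moving second, so Column prefers to move second.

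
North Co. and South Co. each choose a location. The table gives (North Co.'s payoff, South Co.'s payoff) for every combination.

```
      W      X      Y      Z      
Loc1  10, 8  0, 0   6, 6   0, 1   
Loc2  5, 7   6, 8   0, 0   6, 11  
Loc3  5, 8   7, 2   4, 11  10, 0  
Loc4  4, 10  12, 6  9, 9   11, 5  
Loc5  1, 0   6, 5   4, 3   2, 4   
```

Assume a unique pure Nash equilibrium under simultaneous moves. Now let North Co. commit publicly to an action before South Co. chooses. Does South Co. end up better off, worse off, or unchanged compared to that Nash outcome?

South Co. best-responds to each possible North Co. move:
- Loc1: BR = W, leader payoff 10.
- Loc2: BR = Z, leader payoff 6.
- Loc3: BR = Y, leader payoff 4.
- Loc4: BR = W, leader payoff 4.
- Loc5: BR = X, leader payoff 6.
Among 10, 6, 4, 4, 6, the best is 10 at Loc1. Subgame-perfect outcome: (Loc1, W) with payoffs (10, 8).
Under simultaneous play:
North Co.'s best replies: W→Loc1; X→Loc4; Y→Loc4; Z→Loc4.
South Co.'s best replies: Loc1→W; Loc2→Z; Loc3→Y; Loc4→W; Loc5→X.
Only (Loc1, W) has each player best-responding; Nash payoffs (10, 8).
South Co. earns 8 sequentially versus 8 at the Nash outcome: unchanged.

unchanged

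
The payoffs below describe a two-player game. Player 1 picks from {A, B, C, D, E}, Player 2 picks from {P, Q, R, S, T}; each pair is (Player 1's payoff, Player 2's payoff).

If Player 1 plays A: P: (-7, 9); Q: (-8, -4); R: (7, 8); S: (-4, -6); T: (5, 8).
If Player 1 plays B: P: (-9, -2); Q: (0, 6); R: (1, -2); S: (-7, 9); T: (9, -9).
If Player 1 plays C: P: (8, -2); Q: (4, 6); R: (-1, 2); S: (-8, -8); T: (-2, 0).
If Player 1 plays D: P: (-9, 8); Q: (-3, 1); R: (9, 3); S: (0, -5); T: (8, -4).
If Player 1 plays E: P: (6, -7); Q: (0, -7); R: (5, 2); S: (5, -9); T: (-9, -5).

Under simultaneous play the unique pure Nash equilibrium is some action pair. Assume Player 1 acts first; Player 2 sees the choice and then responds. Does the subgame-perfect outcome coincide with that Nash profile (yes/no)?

no

Solve by backward induction (Player 1 leads).
- A: BR = P, leader payoff -7.
- B: BR = S, leader payoff -7.
- C: BR = Q, leader payoff 4.
- D: BR = P, leader payoff -9.
- E: BR = R, leader payoff 5.
Player 1's induced payoffs are -7, -7, 4, -9, 5, so Player 1 commits to E. Subgame-perfect outcome: (E, R) with payoffs (5, 2).
For the simultaneous game, intersect best replies.
Player 1's best replies: P→C; Q→C; R→D; S→E; T→B.
Player 2's best replies: A→P; B→S; C→Q; D→P; E→R.
The unique mutual best reply is (C, Q), giving (4, 6).
Sequential outcome (E, R) differs from the Nash profile (C, Q).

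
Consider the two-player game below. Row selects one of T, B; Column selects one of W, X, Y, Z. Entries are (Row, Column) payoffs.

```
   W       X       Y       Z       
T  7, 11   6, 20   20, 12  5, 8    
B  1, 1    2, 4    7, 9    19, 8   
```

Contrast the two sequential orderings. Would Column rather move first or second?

first

If Row leads: Column's best replies are T→X, B→Y; Row's induced payoffs 6, 7; outcome (B, Y), payoffs (7, 9).
If Column leads: Row's best replies are W→T, X→T, Y→T, Z→B; Column's induced payoffs 11, 20, 12, 8; outcome (T, X), payoffs (6, 20).
Column gets 20 moving first and 9 moving second, so Column prefers to move first.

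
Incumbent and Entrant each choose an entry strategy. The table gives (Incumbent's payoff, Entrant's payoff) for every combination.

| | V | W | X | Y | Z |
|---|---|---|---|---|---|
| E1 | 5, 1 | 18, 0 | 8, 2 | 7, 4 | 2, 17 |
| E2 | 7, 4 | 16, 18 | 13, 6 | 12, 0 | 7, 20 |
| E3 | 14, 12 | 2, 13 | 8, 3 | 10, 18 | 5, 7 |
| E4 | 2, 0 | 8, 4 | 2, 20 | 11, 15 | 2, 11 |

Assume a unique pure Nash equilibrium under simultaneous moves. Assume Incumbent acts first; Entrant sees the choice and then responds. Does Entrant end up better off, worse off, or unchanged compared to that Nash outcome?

Solve by backward induction (Incumbent leads).
- E1: BR = Z, leader payoff 2.
- E2: BR = Z, leader payoff 7.
- E3: BR = Y, leader payoff 10.
- E4: BR = X, leader payoff 2.
Incumbent's induced payoffs are 2, 7, 10, 2, so Incumbent commits to E3. Subgame-perfect outcome: (E3, Y) with payoffs (10, 18).
Under simultaneous play:
Incumbent's best replies: V→E3; W→E1; X→E2; Y→E2; Z→E2.
Entrant's best replies: E1→Z; E2→Z; E3→Y; E4→X.
The unique mutual best reply is (E2, Z), giving (7, 20).
Entrant earns 18 sequentially versus 20 at the Nash outcome: worse off.

worse off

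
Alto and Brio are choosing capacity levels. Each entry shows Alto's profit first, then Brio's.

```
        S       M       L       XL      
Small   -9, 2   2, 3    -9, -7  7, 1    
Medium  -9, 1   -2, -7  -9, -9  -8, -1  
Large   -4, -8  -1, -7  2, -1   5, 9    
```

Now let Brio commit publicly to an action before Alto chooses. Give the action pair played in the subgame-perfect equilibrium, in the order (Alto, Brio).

(Small, M)

Work backward from Alto's decision.
- S → Alto plays Large (best of -9, -9, -4); Brio gets -8.
- M → Alto plays Small (best of 2, -2, -1); Brio gets 3.
- L → Alto plays Large (best of -9, -9, 2); Brio gets -1.
- XL → Alto plays Small (best of 7, -8, 5); Brio gets 1.
Among -8, 3, -1, 1, the best is 3 at M. Subgame-perfect outcome: (Small, M) with payoffs (2, 3).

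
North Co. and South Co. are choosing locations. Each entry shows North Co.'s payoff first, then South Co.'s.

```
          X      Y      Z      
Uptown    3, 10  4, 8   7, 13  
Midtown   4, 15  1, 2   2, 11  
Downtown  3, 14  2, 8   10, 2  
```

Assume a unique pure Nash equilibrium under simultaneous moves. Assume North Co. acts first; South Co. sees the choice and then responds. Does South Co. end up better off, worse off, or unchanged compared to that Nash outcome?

worse off

Backward induction with North Co. moving first.
- Uptown → South Co. plays Z (best of 10, 8, 13); North Co. gets 7.
- Midtown → South Co. plays X (best of 15, 2, 11); North Co. gets 4.
- Downtown → South Co. plays X (best of 14, 8, 2); North Co. gets 3.
Among 7, 4, 3, the best is 7 at Uptown. Subgame-perfect outcome: (Uptown, Z) with payoffs (7, 13).
Now find the simultaneous Nash equilibrium.
North Co.'s best replies: X→Midtown; Y→Uptown; Z→Downtown.
South Co.'s best replies: Uptown→Z; Midtown→X; Downtown→X.
The unique mutual best reply is (Midtown, X), giving (4, 15).
South Co. earns 13 sequentially versus 15 at the Nash outcome: worse off.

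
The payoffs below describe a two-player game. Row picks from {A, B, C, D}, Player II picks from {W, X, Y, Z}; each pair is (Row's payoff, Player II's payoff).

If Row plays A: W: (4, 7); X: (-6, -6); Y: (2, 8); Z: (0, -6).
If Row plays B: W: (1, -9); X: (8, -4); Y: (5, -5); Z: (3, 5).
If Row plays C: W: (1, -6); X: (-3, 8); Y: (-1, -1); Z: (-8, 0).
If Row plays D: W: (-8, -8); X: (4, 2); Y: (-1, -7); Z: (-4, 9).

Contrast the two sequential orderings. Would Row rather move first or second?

second

If Row leads: Player II's best replies are A→Y, B→Z, C→X, D→Z; Row's induced payoffs 2, 3, -3, -4; outcome (B, Z), payoffs (3, 5).
If Player II leads: Row's best replies are W→A, X→B, Y→B, Z→B; Player II's induced payoffs 7, -4, -5, 5; outcome (A, W), payoffs (4, 7).
Row gets 3 moving first and 4 moving second, so Row prefers to move second.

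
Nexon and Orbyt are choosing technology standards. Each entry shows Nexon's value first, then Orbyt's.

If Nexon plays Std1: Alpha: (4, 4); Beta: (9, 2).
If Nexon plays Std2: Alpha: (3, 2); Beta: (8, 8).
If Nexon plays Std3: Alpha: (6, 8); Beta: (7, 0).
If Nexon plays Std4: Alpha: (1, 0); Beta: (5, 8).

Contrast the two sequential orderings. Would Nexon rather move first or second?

If Nexon leads: Orbyt's best replies are Std1→Alpha, Std2→Beta, Std3→Alpha, Std4→Beta; Nexon's induced payoffs 4, 8, 6, 5; outcome (Std2, Beta), payoffs (8, 8).
If Orbyt leads: Nexon's best replies are Alpha→Std3, Beta→Std1; Orbyt's induced payoffs 8, 2; outcome (Std3, Alpha), payoffs (6, 8).
Nexon gets 8 moving first and 6 moving second, so Nexon prefers to move first.

first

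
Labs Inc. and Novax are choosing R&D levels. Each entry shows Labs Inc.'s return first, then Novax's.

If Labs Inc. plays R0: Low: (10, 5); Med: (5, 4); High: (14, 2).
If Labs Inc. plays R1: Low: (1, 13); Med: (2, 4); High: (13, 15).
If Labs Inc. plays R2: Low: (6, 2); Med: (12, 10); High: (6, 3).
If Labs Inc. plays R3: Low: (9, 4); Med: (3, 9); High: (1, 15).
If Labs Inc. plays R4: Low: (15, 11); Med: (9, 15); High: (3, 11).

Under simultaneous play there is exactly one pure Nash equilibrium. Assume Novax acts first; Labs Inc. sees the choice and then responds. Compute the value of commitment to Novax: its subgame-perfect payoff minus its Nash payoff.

1

Labs Inc. best-responds to each possible Novax move:
- Low: BR = R4, leader payoff 11.
- Med: BR = R2, leader payoff 10.
- High: BR = R0, leader payoff 2.
Novax's induced payoffs are 11, 10, 2, so Novax commits to Low. Subgame-perfect outcome: (R4, Low) with payoffs (15, 11).
Under simultaneous play:
Labs Inc.'s best replies: Low→R4; Med→R2; High→R0.
Novax's best replies: R0→Low; R1→High; R2→Med; R3→High; R4→Med.
Only (R2, Med) has each player best-responding; Nash payoffs (12, 10).
Novax's commitment gain: 11 − 10 = 1.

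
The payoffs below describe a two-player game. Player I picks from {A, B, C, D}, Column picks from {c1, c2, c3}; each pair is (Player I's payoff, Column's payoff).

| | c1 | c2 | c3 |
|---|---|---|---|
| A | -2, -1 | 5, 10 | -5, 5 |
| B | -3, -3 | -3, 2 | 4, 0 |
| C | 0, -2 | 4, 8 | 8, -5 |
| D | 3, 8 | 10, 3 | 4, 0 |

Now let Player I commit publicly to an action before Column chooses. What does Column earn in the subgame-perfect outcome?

Solve by backward induction (Player I leads).
- A → Column plays c2 (best of -1, 10, 5); Player I gets 5.
- B → Column plays c2 (best of -3, 2, 0); Player I gets -3.
- C → Column plays c2 (best of -2, 8, -5); Player I gets 4.
- D → Column plays c1 (best of 8, 3, 0); Player I gets 3.
Among 5, -3, 4, 3, the best is 5 at A. Subgame-perfect outcome: (A, c2) with payoffs (5, 10).

10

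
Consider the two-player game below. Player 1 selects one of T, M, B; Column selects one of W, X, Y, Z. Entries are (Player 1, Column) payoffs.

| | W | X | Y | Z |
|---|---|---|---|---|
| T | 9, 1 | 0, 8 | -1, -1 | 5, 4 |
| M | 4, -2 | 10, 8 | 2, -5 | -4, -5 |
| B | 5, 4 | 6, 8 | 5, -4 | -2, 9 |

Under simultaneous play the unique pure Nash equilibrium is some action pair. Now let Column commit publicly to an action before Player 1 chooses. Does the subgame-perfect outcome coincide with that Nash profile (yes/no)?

yes

Backward induction with Column moving first.
- W: BR = T, leader payoff 1.
- X: BR = M, leader payoff 8.
- Y: BR = B, leader payoff -4.
- Z: BR = T, leader payoff 4.
Column's induced payoffs are 1, 8, -4, 4, so Column commits to X. Subgame-perfect outcome: (M, X) with payoffs (10, 8).
For the simultaneous game, intersect best replies.
Player 1's best replies: W→T; X→M; Y→B; Z→T.
Column's best replies: T→X; M→X; B→Z.
The unique mutual best reply is (M, X), giving (10, 8).
Sequential outcome (M, X) coincides with the Nash profile (M, X).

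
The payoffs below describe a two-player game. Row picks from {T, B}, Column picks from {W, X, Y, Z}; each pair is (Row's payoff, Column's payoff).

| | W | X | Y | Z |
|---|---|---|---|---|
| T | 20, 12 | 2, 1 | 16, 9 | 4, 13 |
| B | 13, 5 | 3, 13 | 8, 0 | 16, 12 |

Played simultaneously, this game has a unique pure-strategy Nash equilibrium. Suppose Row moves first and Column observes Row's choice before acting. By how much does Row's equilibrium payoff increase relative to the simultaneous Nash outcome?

1

Solve by backward induction (Row leads).
- T → Column plays Z (best of 12, 1, 9, 13); Row gets 4.
- B → Column plays X (best of 5, 13, 0, 12); Row gets 3.
Maximizing over 4, 3, Row chooses T. Subgame-perfect outcome: (T, Z) with payoffs (4, 13).
Under simultaneous play:
Row's best replies: W→T; X→B; Y→T; Z→B.
Column's best replies: T→Z; B→X.
Only (B, X) has each player best-responding; Nash payoffs (3, 13).
Row's commitment gain: 4 − 3 = 1.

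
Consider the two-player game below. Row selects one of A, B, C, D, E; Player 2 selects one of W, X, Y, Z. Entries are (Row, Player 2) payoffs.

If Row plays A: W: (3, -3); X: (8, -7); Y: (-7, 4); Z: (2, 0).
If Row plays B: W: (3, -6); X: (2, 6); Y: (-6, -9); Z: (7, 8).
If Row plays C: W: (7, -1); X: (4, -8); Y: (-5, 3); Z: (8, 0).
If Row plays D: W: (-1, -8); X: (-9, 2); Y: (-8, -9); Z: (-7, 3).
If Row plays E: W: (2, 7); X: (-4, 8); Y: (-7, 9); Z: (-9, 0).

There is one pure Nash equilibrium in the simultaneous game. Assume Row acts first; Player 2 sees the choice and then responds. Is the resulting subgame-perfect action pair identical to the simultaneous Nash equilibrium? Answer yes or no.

no

Backward induction with Row moving first.
- A → Player 2 plays Y (best of -3, -7, 4, 0); Row gets -7.
- B → Player 2 plays Z (best of -6, 6, -9, 8); Row gets 7.
- C → Player 2 plays Y (best of -1, -8, 3, 0); Row gets -5.
- D → Player 2 plays Z (best of -8, 2, -9, 3); Row gets -7.
- E → Player 2 plays Y (best of 7, 8, 9, 0); Row gets -7.
Maximizing over -7, 7, -5, -7, -7, Row chooses B. Subgame-perfect outcome: (B, Z) with payoffs (7, 8).
Now find the simultaneous Nash equilibrium.
Row's best replies: W→C; X→A; Y→C; Z→C.
Player 2's best replies: A→Y; B→Z; C→Y; D→Z; E→Y.
The unique mutual best reply is (C, Y), giving (-5, 3).
Sequential outcome (B, Z) differs from the Nash profile (C, Y).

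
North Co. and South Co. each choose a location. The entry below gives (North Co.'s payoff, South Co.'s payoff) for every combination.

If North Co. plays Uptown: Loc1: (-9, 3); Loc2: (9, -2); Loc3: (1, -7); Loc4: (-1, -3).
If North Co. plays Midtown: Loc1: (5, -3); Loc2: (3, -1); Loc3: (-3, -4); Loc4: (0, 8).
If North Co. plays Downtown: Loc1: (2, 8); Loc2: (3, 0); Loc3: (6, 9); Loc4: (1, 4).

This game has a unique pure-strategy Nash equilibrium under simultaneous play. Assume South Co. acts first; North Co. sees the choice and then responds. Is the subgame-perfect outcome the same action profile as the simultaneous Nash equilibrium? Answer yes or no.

Solve by backward induction (South Co. leads).
- Loc1 → North Co. plays Midtown (best of -9, 5, 2); South Co. gets -3.
- Loc2 → North Co. plays Uptown (best of 9, 3, 3); South Co. gets -2.
- Loc3 → North Co. plays Downtown (best of 1, -3, 6); South Co. gets 9.
- Loc4 → North Co. plays Downtown (best of -1, 0, 1); South Co. gets 4.
South Co.'s induced payoffs are -3, -2, 9, 4, so South Co. commits to Loc3. Subgame-perfect outcome: (Downtown, Loc3) with payoffs (6, 9).
For the simultaneous game, intersect best replies.
North Co.'s best replies: Loc1→Midtown; Loc2→Uptown; Loc3→Downtown; Loc4→Downtown.
South Co.'s best replies: Uptown→Loc1; Midtown→Loc4; Downtown→Loc3.
The unique mutual best reply is (Downtown, Loc3), giving (6, 9).
Sequential outcome (Downtown, Loc3) coincides with the Nash profile (Downtown, Loc3).

yes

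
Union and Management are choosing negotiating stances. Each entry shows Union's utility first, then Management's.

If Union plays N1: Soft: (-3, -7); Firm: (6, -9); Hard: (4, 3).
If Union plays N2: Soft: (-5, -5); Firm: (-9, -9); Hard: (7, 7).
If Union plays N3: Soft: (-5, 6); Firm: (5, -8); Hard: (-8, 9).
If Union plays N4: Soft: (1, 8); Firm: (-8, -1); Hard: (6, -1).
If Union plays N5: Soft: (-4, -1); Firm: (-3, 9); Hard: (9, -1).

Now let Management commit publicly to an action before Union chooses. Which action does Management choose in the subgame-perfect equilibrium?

Solve by backward induction (Management leads).
- Soft: BR = N4, leader payoff 8.
- Firm: BR = N1, leader payoff -9.
- Hard: BR = N5, leader payoff -1.
Maximizing over 8, -9, -1, Management chooses Soft. Subgame-perfect outcome: (N4, Soft) with payoffs (1, 8).

Soft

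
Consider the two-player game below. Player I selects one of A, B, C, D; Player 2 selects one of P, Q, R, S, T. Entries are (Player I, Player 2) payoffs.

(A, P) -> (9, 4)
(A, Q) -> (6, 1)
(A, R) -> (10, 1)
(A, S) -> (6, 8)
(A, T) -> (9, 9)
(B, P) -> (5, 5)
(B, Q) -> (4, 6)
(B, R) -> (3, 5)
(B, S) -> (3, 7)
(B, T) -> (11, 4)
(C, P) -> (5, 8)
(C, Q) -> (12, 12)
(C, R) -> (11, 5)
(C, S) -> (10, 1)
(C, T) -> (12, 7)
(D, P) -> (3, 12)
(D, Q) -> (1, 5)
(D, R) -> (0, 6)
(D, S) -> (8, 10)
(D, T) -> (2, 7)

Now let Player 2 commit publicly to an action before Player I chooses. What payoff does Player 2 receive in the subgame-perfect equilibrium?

Player I best-responds to each possible Player 2 move:
- P: BR = A, leader payoff 4.
- Q: BR = C, leader payoff 12.
- R: BR = C, leader payoff 5.
- S: BR = C, leader payoff 1.
- T: BR = C, leader payoff 7.
Maximizing over 4, 12, 5, 1, 7, Player 2 chooses Q. Subgame-perfect outcome: (C, Q) with payoffs (12, 12).

12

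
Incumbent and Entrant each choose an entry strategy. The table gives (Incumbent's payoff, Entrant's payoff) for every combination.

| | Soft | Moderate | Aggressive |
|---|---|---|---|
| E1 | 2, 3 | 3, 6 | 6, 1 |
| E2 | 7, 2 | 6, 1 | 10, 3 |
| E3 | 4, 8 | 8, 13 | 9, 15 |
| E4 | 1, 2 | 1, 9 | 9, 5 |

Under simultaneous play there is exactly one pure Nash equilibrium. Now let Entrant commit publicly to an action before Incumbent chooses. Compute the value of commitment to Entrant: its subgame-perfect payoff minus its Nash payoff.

10

Backward induction with Entrant moving first.
- Soft: BR = E2, leader payoff 2.
- Moderate: BR = E3, leader payoff 13.
- Aggressive: BR = E2, leader payoff 3.
Among 2, 13, 3, the best is 13 at Moderate. Subgame-perfect outcome: (E3, Moderate) with payoffs (8, 13).
For the simultaneous game, intersect best replies.
Incumbent's best replies: Soft→E2; Moderate→E3; Aggressive→E2.
Entrant's best replies: E1→Moderate; E2→Aggressive; E3→Aggressive; E4→Moderate.
Only (E2, Aggressive) has each player best-responding; Nash payoffs (10, 3).
Entrant's commitment gain: 13 − 3 = 10.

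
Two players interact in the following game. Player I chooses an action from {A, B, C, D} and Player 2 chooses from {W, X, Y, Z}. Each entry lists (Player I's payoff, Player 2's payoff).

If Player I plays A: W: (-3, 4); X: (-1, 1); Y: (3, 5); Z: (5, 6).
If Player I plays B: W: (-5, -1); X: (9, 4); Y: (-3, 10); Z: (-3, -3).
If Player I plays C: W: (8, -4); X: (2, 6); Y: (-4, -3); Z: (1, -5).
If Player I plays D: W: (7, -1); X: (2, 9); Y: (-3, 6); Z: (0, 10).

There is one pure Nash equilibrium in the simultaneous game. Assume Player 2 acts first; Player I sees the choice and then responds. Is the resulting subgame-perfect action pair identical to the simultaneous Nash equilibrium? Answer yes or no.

yes

Backward induction with Player 2 moving first.
- W → Player I plays C (best of -3, -5, 8, 7); Player 2 gets -4.
- X → Player I plays B (best of -1, 9, 2, 2); Player 2 gets 4.
- Y → Player I plays A (best of 3, -3, -4, -3); Player 2 gets 5.
- Z → Player I plays A (best of 5, -3, 1, 0); Player 2 gets 6.
Player 2's induced payoffs are -4, 4, 5, 6, so Player 2 commits to Z. Subgame-perfect outcome: (A, Z) with payoffs (5, 6).
Now find the simultaneous Nash equilibrium.
Player I's best replies: W→C; X→B; Y→A; Z→A.
Player 2's best replies: A→Z; B→Y; C→X; D→Z.
Only (A, Z) has each player best-responding; Nash payoffs (5, 6).
Sequential outcome (A, Z) coincides with the Nash profile (A, Z).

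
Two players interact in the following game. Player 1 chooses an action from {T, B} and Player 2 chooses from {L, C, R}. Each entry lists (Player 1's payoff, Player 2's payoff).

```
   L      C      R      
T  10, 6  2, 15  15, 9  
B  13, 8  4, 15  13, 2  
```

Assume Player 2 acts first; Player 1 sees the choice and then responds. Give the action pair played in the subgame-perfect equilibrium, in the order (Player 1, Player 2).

(B, C)

Player 1 best-responds to each possible Player 2 move:
- L: Player 1 compares 10, 13 and picks B; Player 2 would get 8.
- C: Player 1 compares 2, 4 and picks B; Player 2 would get 15.
- R: Player 1 compares 15, 13 and picks T; Player 2 would get 9.
Maximizing over 8, 15, 9, Player 2 chooses C. Subgame-perfect outcome: (B, C) with payoffs (4, 15).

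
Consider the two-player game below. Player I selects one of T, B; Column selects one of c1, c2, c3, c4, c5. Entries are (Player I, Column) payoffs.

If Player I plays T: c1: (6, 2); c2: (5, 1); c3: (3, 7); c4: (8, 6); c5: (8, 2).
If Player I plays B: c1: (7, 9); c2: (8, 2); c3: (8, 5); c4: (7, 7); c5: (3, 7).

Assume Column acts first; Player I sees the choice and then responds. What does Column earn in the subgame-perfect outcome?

Work backward from Player I's decision.
- c1 → Player I plays B (best of 6, 7); Column gets 9.
- c2 → Player I plays B (best of 5, 8); Column gets 2.
- c3 → Player I plays B (best of 3, 8); Column gets 5.
- c4 → Player I plays T (best of 8, 7); Column gets 6.
- c5 → Player I plays T (best of 8, 3); Column gets 2.
Maximizing over 9, 2, 5, 6, 2, Column chooses c1. Subgame-perfect outcome: (B, c1) with payoffs (7, 9).

9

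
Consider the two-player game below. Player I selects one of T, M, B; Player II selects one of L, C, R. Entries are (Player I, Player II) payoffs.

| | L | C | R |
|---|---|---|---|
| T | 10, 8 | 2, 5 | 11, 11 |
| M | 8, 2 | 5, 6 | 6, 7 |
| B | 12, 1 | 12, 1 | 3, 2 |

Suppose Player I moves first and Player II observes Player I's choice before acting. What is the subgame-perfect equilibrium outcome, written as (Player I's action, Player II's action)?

(T, R)

Player II best-responds to each possible Player I move:
- T: BR = R, leader payoff 11.
- M: BR = R, leader payoff 6.
- B: BR = R, leader payoff 3.
Maximizing over 11, 6, 3, Player I chooses T. Subgame-perfect outcome: (T, R) with payoffs (11, 11).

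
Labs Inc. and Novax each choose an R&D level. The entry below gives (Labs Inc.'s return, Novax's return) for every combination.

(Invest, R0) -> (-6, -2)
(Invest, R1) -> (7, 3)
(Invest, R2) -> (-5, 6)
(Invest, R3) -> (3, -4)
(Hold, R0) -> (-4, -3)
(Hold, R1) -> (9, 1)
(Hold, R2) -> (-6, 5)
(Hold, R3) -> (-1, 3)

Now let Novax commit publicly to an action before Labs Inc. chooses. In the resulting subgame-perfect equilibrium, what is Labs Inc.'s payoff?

-5

Backward induction with Novax moving first.
- R0: BR = Hold, leader payoff -3.
- R1: BR = Hold, leader payoff 1.
- R2: BR = Invest, leader payoff 6.
- R3: BR = Invest, leader payoff -4.
Maximizing over -3, 1, 6, -4, Novax chooses R2. Subgame-perfect outcome: (Invest, R2) with payoffs (-5, 6).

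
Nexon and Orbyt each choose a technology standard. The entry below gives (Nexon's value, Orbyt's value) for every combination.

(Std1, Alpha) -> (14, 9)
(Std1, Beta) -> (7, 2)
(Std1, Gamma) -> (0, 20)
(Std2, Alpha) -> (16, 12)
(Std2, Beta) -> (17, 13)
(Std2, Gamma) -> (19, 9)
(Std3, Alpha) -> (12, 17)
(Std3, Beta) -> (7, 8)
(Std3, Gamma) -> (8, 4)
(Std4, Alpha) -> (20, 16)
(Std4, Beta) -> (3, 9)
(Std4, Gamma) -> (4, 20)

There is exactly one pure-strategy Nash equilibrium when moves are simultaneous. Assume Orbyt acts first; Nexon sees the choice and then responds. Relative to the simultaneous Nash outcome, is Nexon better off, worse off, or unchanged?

better off

Solve by backward induction (Orbyt leads).
- Alpha: BR = Std4, leader payoff 16.
- Beta: BR = Std2, leader payoff 13.
- Gamma: BR = Std2, leader payoff 9.
Maximizing over 16, 13, 9, Orbyt chooses Alpha. Subgame-perfect outcome: (Std4, Alpha) with payoffs (20, 16).
Under simultaneous play:
Nexon's best replies: Alpha→Std4; Beta→Std2; Gamma→Std2.
Orbyt's best replies: Std1→Gamma; Std2→Beta; Std3→Alpha; Std4→Gamma.
The unique mutual best reply is (Std2, Beta), giving (17, 13).
Nexon earns 20 sequentially versus 17 at the Nash outcome: better off.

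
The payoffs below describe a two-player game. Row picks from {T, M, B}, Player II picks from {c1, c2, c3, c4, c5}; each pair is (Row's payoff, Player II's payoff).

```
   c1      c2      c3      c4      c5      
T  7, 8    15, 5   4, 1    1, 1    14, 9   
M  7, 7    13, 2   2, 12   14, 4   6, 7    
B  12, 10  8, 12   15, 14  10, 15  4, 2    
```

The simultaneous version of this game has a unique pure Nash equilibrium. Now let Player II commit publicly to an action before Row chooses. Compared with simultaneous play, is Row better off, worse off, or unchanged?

better off

Row best-responds to each possible Player II move:
- c1: BR = B, leader payoff 10.
- c2: BR = T, leader payoff 5.
- c3: BR = B, leader payoff 14.
- c4: BR = M, leader payoff 4.
- c5: BR = T, leader payoff 9.
Maximizing over 10, 5, 14, 4, 9, Player II chooses c3. Subgame-perfect outcome: (B, c3) with payoffs (15, 14).
For the simultaneous game, intersect best replies.
Row's best replies: c1→B; c2→T; c3→B; c4→M; c5→T.
Player II's best replies: T→c5; M→c3; B→c4.
Only (T, c5) has each player best-responding; Nash payoffs (14, 9).
Row earns 15 sequentially versus 14 at the Nash outcome: better off.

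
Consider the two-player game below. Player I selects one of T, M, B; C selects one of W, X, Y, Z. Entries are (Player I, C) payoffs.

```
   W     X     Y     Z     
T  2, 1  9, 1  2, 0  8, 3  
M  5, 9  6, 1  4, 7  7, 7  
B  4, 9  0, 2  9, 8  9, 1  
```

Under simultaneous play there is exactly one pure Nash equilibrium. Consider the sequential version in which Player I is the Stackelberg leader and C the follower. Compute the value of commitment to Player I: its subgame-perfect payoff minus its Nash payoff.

C best-responds to each possible Player I move:
- T: C compares 1, 1, 0, 3 and picks Z; Player I would get 8.
- M: C compares 9, 1, 7, 7 and picks W; Player I would get 5.
- B: C compares 9, 2, 8, 1 and picks W; Player I would get 4.
Maximizing over 8, 5, 4, Player I chooses T. Subgame-perfect outcome: (T, Z) with payoffs (8, 3).
For the simultaneous game, intersect best replies.
Player I's best replies: W→M; X→T; Y→B; Z→B.
C's best replies: T→Z; M→W; B→W.
Only (M, W) has each player best-responding; Nash payoffs (5, 9).
Player I's commitment gain: 8 − 5 = 3.

3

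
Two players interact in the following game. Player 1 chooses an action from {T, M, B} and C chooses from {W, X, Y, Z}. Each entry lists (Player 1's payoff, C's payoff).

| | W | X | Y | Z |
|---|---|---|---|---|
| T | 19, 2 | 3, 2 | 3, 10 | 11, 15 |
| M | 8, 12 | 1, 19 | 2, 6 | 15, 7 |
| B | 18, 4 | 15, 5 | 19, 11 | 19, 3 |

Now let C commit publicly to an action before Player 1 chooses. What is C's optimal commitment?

Work backward from Player 1's decision.
- W: Player 1 compares 19, 8, 18 and picks T; C would get 2.
- X: Player 1 compares 3, 1, 15 and picks B; C would get 5.
- Y: Player 1 compares 3, 2, 19 and picks B; C would get 11.
- Z: Player 1 compares 11, 15, 19 and picks B; C would get 3.
C's induced payoffs are 2, 5, 11, 3, so C commits to Y. Subgame-perfect outcome: (B, Y) with payoffs (19, 11).

Y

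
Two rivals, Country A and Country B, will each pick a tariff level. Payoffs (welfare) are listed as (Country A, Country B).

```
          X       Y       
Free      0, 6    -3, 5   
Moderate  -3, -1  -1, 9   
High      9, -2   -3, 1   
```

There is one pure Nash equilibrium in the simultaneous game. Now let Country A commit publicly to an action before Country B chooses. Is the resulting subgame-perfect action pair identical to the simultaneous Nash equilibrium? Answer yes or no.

Work backward from Country B's decision.
- Free → Country B plays X (best of 6, 5); Country A gets 0.
- Moderate → Country B plays Y (best of -1, 9); Country A gets -1.
- High → Country B plays Y (best of -2, 1); Country A gets -3.
Country A's induced payoffs are 0, -1, -3, so Country A commits to Free. Subgame-perfect outcome: (Free, X) with payoffs (0, 6).
For the simultaneous game, intersect best replies.
Country A's best replies: X→High; Y→Moderate.
Country B's best replies: Free→X; Moderate→Y; High→Y.
The unique mutual best reply is (Moderate, Y), giving (-1, 9).
Sequential outcome (Free, X) differs from the Nash profile (Moderate, Y).

no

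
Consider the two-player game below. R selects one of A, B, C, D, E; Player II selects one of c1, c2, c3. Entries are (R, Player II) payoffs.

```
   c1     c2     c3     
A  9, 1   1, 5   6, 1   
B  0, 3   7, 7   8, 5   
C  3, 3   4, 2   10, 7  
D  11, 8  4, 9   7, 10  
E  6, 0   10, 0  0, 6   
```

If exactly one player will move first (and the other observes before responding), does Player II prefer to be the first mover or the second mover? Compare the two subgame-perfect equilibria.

If R leads: Player II's best replies are A→c2, B→c2, C→c3, D→c3, E→c3; R's induced payoffs 1, 7, 10, 7, 0; outcome (C, c3), payoffs (10, 7).
If Player II leads: R's best replies are c1→D, c2→E, c3→C; Player II's induced payoffs 8, 0, 7; outcome (D, c1), payoffs (11, 8).
Player II gets 8 moving first and 7 moving second, so Player II prefers to move first.

first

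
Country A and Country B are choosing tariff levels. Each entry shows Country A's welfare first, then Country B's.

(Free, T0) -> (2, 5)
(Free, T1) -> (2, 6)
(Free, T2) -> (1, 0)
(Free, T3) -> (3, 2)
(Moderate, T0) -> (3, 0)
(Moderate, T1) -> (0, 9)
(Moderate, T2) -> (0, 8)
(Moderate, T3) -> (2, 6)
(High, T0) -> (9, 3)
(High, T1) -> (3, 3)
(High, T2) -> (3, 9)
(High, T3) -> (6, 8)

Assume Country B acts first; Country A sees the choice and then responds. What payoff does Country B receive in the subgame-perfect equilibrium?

9

Country A best-responds to each possible Country B move:
- T0 → Country A plays High (best of 2, 3, 9); Country B gets 3.
- T1 → Country A plays High (best of 2, 0, 3); Country B gets 3.
- T2 → Country A plays High (best of 1, 0, 3); Country B gets 9.
- T3 → Country A plays High (best of 3, 2, 6); Country B gets 8.
Among 3, 3, 9, 8, the best is 9 at T2. Subgame-perfect outcome: (High, T2) with payoffs (3, 9).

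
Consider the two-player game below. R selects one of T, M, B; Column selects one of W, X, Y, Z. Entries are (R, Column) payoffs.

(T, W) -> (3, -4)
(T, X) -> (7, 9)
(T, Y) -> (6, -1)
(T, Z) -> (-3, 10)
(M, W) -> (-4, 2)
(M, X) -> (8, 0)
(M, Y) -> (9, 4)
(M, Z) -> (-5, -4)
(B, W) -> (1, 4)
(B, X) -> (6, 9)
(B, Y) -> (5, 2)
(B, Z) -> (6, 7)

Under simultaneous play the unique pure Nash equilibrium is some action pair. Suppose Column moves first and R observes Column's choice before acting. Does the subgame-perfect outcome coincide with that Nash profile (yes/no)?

Solve by backward induction (Column leads).
- W: R compares 3, -4, 1 and picks T; Column would get -4.
- X: R compares 7, 8, 6 and picks M; Column would get 0.
- Y: R compares 6, 9, 5 and picks M; Column would get 4.
- Z: R compares -3, -5, 6 and picks B; Column would get 7.
Among -4, 0, 4, 7, the best is 7 at Z. Subgame-perfect outcome: (B, Z) with payoffs (6, 7).
For the simultaneous game, intersect best replies.
R's best replies: W→T; X→M; Y→M; Z→B.
Column's best replies: T→Z; M→Y; B→X.
Only (M, Y) has each player best-responding; Nash payoffs (9, 4).
Sequential outcome (B, Z) differs from the Nash profile (M, Y).

no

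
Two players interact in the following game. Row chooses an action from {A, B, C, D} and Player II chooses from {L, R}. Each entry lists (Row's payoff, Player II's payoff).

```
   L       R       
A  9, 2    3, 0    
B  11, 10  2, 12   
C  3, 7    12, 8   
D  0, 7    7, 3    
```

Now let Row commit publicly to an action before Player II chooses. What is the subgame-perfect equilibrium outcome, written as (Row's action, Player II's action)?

Solve by backward induction (Row leads).
- A → Player II plays L (best of 2, 0); Row gets 9.
- B → Player II plays R (best of 10, 12); Row gets 2.
- C → Player II plays R (best of 7, 8); Row gets 12.
- D → Player II plays L (best of 7, 3); Row gets 0.
Among 9, 2, 12, 0, the best is 12 at C. Subgame-perfect outcome: (C, R) with payoffs (12, 8).

(C, R)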